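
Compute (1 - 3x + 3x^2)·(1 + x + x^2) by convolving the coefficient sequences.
Ascending coefficients: a = [1, -3, 3], b = [1, 1, 1]. c[0] = 1×1 = 1; c[1] = 1×1 + -3×1 = -2; c[2] = 1×1 + -3×1 + 3×1 = 1; c[3] = -3×1 + 3×1 = 0; c[4] = 3×1 = 3. Result coefficients: [1, -2, 1, 0, 3] → 1 - 2x + x^2 + 3x^4

1 - 2x + x^2 + 3x^4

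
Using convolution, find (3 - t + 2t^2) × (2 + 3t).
Ascending coefficients: a = [3, -1, 2], b = [2, 3]. c[0] = 3×2 = 6; c[1] = 3×3 + -1×2 = 7; c[2] = -1×3 + 2×2 = 1; c[3] = 2×3 = 6. Result coefficients: [6, 7, 1, 6] → 6 + 7t + t^2 + 6t^3

6 + 7t + t^2 + 6t^3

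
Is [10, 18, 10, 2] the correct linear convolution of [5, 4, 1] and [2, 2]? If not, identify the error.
Recompute linear convolution of [5, 4, 1] and [2, 2]: y[0] = 5×2 = 10; y[1] = 5×2 + 4×2 = 18; y[2] = 4×2 + 1×2 = 10; y[3] = 1×2 = 2 → [10, 18, 10, 2]. Given [10, 18, 10, 2] matches, so answer: Yes

Yes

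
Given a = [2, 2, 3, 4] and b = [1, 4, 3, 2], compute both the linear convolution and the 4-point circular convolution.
Linear: y_lin[0] = 2×1 = 2; y_lin[1] = 2×4 + 2×1 = 10; y_lin[2] = 2×3 + 2×4 + 3×1 = 17; y_lin[3] = 2×2 + 2×3 + 3×4 + 4×1 = 26; y_lin[4] = 2×2 + 3×3 + 4×4 = 29; y_lin[5] = 3×2 + 4×3 = 18; y_lin[6] = 4×2 = 8 → [2, 10, 17, 26, 29, 18, 8]. Circular (length 4): y[0] = 2×1 + 2×2 + 3×3 + 4×4 = 31; y[1] = 2×4 + 2×1 + 3×2 + 4×3 = 28; y[2] = 2×3 + 2×4 + 3×1 + 4×2 = 25; y[3] = 2×2 + 2×3 + 3×4 + 4×1 = 26 → [31, 28, 25, 26]

Linear: [2, 10, 17, 26, 29, 18, 8], Circular: [31, 28, 25, 26]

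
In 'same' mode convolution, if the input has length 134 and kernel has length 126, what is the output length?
'Same' mode returns an output with the same length as the input: 134

134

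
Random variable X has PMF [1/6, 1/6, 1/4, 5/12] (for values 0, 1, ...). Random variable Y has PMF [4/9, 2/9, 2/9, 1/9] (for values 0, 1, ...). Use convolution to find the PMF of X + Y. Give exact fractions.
P(X+Y=k) = Σ_i P(X=i)·P(Y=k-i) — a convolution of [1/6, 1/6, 1/4, 5/12] and [4/9, 2/9, 2/9, 1/9]. P(X+Y=0) = (1/6)×(4/9) = 2/27; P(X+Y=1) = (1/6)×(2/9) + (1/6)×(4/9) = 1/27 + 2/27 = 1/9; P(X+Y=2) = (1/6)×(2/9) + (1/6)×(2/9) + (1/4)×(4/9) = 1/27 + 1/27 + 1/9 = 5/27; P(X+Y=3) = (1/6)×(1/9) + (1/6)×(2/9) + (1/4)×(2/9) + (5/12)×(4/9) = 1/54 + 1/27 + 1/18 + 5/27 = 8/27; P(X+Y=4) = (1/6)×(1/9) + (1/4)×(2/9) + (5/12)×(2/9) = 1/54 + 1/18 + 5/54 = 1/6; P(X+Y=5) = (1/4)×(1/9) + (5/12)×(2/9) = 1/36 + 5/54 = 13/108; P(X+Y=6) = (5/12)×(1/9) = 5/108. PMF: [2/27, 1/9, 5/27, 8/27, 1/6, 13/108, 5/108] (sums to 1 ✓)

[2/27, 1/9, 5/27, 8/27, 1/6, 13/108, 5/108]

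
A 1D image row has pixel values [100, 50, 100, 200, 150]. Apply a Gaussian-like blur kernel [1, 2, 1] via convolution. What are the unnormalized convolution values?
Convolve image row [100, 50, 100, 200, 150] with kernel [1, 2, 1]: y[0] = 100×1 = 100; y[1] = 100×2 + 50×1 = 250; y[2] = 100×1 + 50×2 + 100×1 = 300; y[3] = 50×1 + 100×2 + 200×1 = 450; y[4] = 100×1 + 200×2 + 150×1 = 650; y[5] = 200×1 + 150×2 = 500; y[6] = 150×1 = 150 → [100, 250, 300, 450, 650, 500, 150]. Normalization factor = sum(kernel) = 4.

[100, 250, 300, 450, 650, 500, 150]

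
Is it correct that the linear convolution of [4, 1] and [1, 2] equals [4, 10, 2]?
Recompute linear convolution of [4, 1] and [1, 2]: y[0] = 4×1 = 4; y[1] = 4×2 + 1×1 = 9; y[2] = 1×2 = 2 → [4, 9, 2]. Compare to given [4, 10, 2]: they differ at index 1: given 10, correct 9, so answer: No

No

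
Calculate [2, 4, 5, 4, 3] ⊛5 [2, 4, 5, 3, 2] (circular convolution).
Use y[k] = Σ_j x[j]·h[(k-j) mod 5]. y[0] = 2×2 + 4×2 + 5×3 + 4×5 + 3×4 = 59; y[1] = 2×4 + 4×2 + 5×2 + 4×3 + 3×5 = 53; y[2] = 2×5 + 4×4 + 5×2 + 4×2 + 3×3 = 53; y[3] = 2×3 + 4×5 + 5×4 + 4×2 + 3×2 = 60; y[4] = 2×2 + 4×3 + 5×5 + 4×4 + 3×2 = 63. Result: [59, 53, 53, 60, 63]

[59, 53, 53, 60, 63]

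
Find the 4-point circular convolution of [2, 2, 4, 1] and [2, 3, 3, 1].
Use y[k] = Σ_j a[j]·b[(k-j) mod 4]. y[0] = 2×2 + 2×1 + 4×3 + 1×3 = 21; y[1] = 2×3 + 2×2 + 4×1 + 1×3 = 17; y[2] = 2×3 + 2×3 + 4×2 + 1×1 = 21; y[3] = 2×1 + 2×3 + 4×3 + 1×2 = 22. Result: [21, 17, 21, 22]

[21, 17, 21, 22]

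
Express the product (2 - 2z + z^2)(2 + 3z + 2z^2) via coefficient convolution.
Ascending coefficients: a = [2, -2, 1], b = [2, 3, 2]. c[0] = 2×2 = 4; c[1] = 2×3 + -2×2 = 2; c[2] = 2×2 + -2×3 + 1×2 = 0; c[3] = -2×2 + 1×3 = -1; c[4] = 1×2 = 2. Result coefficients: [4, 2, 0, -1, 2] → 4 + 2z - z^3 + 2z^4

4 + 2z - z^3 + 2z^4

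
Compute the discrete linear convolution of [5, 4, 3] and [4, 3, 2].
y[0] = 5×4 = 20; y[1] = 5×3 + 4×4 = 31; y[2] = 5×2 + 4×3 + 3×4 = 34; y[3] = 4×2 + 3×3 = 17; y[4] = 3×2 = 6

[20, 31, 34, 17, 6]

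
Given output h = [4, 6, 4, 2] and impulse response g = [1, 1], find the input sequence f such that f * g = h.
Deconvolve h=[4, 6, 4, 2] by g=[1, 1]. Since g[0]=1, solve forward: f[0] = h[0] / 1 = 4; f[1] = (h[1] - 4×1) / 1 = 2; f[2] = (h[2] - 2×1) / 1 = 2. So f = [4, 2, 2]. Check by forward convolution: h[0] = 4×1 = 4; h[1] = 4×1 + 2×1 = 6; h[2] = 2×1 + 2×1 = 4; h[3] = 2×1 = 2

[4, 2, 2]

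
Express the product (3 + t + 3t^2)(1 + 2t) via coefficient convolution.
Ascending coefficients: a = [3, 1, 3], b = [1, 2]. c[0] = 3×1 = 3; c[1] = 3×2 + 1×1 = 7; c[2] = 1×2 + 3×1 = 5; c[3] = 3×2 = 6. Result coefficients: [3, 7, 5, 6] → 3 + 7t + 5t^2 + 6t^3

3 + 7t + 5t^2 + 6t^3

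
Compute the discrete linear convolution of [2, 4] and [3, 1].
y[0] = 2×3 = 6; y[1] = 2×1 + 4×3 = 14; y[2] = 4×1 = 4

[6, 14, 4]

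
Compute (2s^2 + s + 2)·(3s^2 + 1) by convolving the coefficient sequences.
Ascending coefficients: a = [2, 1, 2], b = [1, 0, 3]. c[0] = 2×1 = 2; c[1] = 2×0 + 1×1 = 1; c[2] = 2×3 + 1×0 + 2×1 = 8; c[3] = 1×3 + 2×0 = 3; c[4] = 2×3 = 6. Result coefficients: [2, 1, 8, 3, 6] → 6s^4 + 3s^3 + 8s^2 + s + 2

6s^4 + 3s^3 + 8s^2 + s + 2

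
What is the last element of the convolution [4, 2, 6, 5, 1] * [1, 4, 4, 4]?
Use y[k] = Σ_i a[i]·b[k-i] at k=7. y[7] = 1×4 = 4

4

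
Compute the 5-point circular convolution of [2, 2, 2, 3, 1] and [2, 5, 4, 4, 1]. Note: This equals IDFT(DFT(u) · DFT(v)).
Either evaluate y[k] = Σ_j u[j]·v[(k-j) mod 5] directly, or use IDFT(DFT(u) · DFT(v)). y[0] = 2×2 + 2×1 + 2×4 + 3×4 + 1×5 = 31; y[1] = 2×5 + 2×2 + 2×1 + 3×4 + 1×4 = 32; y[2] = 2×4 + 2×5 + 2×2 + 3×1 + 1×4 = 29; y[3] = 2×4 + 2×4 + 2×5 + 3×2 + 1×1 = 33; y[4] = 2×1 + 2×4 + 2×4 + 3×5 + 1×2 = 35. Result: [31, 32, 29, 33, 35]

[31, 32, 29, 33, 35]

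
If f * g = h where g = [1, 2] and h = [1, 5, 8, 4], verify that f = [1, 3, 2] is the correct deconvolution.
Forward-compute [1, 3, 2] * [1, 2]: h[0] = 1×1 = 1; h[1] = 1×2 + 3×1 = 5; h[2] = 3×2 + 2×1 = 8; h[3] = 2×2 = 4 → [1, 5, 8, 4]. Matches given h = [1, 5, 8, 4], so verified.

Verified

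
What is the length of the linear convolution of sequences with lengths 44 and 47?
Linear/full convolution length: m + n - 1 = 44 + 47 - 1 = 90

90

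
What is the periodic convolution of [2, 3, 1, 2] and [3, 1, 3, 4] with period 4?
Use y[k] = Σ_j x[j]·h[(k-j) mod 4]. y[0] = 2×3 + 3×4 + 1×3 + 2×1 = 23; y[1] = 2×1 + 3×3 + 1×4 + 2×3 = 21; y[2] = 2×3 + 3×1 + 1×3 + 2×4 = 20; y[3] = 2×4 + 3×3 + 1×1 + 2×3 = 24. Result: [23, 21, 20, 24]

[23, 21, 20, 24]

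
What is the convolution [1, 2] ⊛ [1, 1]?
y[0] = 1×1 = 1; y[1] = 1×1 + 2×1 = 3; y[2] = 2×1 = 2

[1, 3, 2]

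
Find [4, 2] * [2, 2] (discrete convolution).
y[0] = 4×2 = 8; y[1] = 4×2 + 2×2 = 12; y[2] = 2×2 = 4

[8, 12, 4]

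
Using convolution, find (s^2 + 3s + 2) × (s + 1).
Ascending coefficients: a = [2, 3, 1], b = [1, 1]. c[0] = 2×1 = 2; c[1] = 2×1 + 3×1 = 5; c[2] = 3×1 + 1×1 = 4; c[3] = 1×1 = 1. Result coefficients: [2, 5, 4, 1] → s^3 + 4s^2 + 5s + 2

s^3 + 4s^2 + 5s + 2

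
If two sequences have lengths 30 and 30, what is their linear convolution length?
Linear/full convolution length: m + n - 1 = 30 + 30 - 1 = 59

59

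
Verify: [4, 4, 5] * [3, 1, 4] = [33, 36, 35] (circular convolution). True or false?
Recompute circular convolution of [4, 4, 5] and [3, 1, 4]: y[0] = 4×3 + 4×4 + 5×1 = 33; y[1] = 4×1 + 4×3 + 5×4 = 36; y[2] = 4×4 + 4×1 + 5×3 = 35 → [33, 36, 35]. Given [33, 36, 35] matches, so answer: Yes

Yes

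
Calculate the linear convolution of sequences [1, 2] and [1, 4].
y[0] = 1×1 = 1; y[1] = 1×4 + 2×1 = 6; y[2] = 2×4 = 8

[1, 6, 8]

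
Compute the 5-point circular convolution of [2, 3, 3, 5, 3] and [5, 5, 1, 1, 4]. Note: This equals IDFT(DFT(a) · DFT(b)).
Either evaluate y[k] = Σ_j a[j]·b[(k-j) mod 5] directly, or use IDFT(DFT(a) · DFT(b)). y[0] = 2×5 + 3×4 + 3×1 + 5×1 + 3×5 = 45; y[1] = 2×5 + 3×5 + 3×4 + 5×1 + 3×1 = 45; y[2] = 2×1 + 3×5 + 3×5 + 5×4 + 3×1 = 55; y[3] = 2×1 + 3×1 + 3×5 + 5×5 + 3×4 = 57; y[4] = 2×4 + 3×1 + 3×1 + 5×5 + 3×5 = 54. Result: [45, 45, 55, 57, 54]

[45, 45, 55, 57, 54]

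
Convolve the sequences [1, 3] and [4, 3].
y[0] = 1×4 = 4; y[1] = 1×3 + 3×4 = 15; y[2] = 3×3 = 9

[4, 15, 9]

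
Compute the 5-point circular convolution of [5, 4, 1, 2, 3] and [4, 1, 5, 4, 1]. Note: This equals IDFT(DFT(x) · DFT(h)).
Either evaluate y[k] = Σ_j x[j]·h[(k-j) mod 5] directly, or use IDFT(DFT(x) · DFT(h)). y[0] = 5×4 + 4×1 + 1×4 + 2×5 + 3×1 = 41; y[1] = 5×1 + 4×4 + 1×1 + 2×4 + 3×5 = 45; y[2] = 5×5 + 4×1 + 1×4 + 2×1 + 3×4 = 47; y[3] = 5×4 + 4×5 + 1×1 + 2×4 + 3×1 = 52; y[4] = 5×1 + 4×4 + 1×5 + 2×1 + 3×4 = 40. Result: [41, 45, 47, 52, 40]

[41, 45, 47, 52, 40]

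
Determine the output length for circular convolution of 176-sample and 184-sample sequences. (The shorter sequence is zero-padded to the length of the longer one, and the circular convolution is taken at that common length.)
Circular convolution (zero-padding the shorter input) has length max(m, n) = max(176, 184) = 184

184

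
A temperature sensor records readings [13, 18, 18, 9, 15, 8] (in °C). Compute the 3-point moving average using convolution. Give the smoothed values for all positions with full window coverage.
3-point moving average kernel = [1, 1, 1]. Apply in 'valid' mode (full window coverage): avg[0] = (13 + 18 + 18) / 3 = 16.33; avg[1] = (18 + 18 + 9) / 3 = 15.0; avg[2] = (18 + 9 + 15) / 3 = 14.0; avg[3] = (9 + 15 + 8) / 3 = 10.67. Smoothed values: [16.33, 15.0, 14.0, 10.67]

[16.33, 15.0, 14.0, 10.67]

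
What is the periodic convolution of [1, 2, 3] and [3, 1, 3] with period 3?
Use y[k] = Σ_j f[j]·g[(k-j) mod 3]. y[0] = 1×3 + 2×3 + 3×1 = 12; y[1] = 1×1 + 2×3 + 3×3 = 16; y[2] = 1×3 + 2×1 + 3×3 = 14. Result: [12, 16, 14]

[12, 16, 14]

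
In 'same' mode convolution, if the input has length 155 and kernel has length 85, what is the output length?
'Same' mode returns an output with the same length as the input: 155

155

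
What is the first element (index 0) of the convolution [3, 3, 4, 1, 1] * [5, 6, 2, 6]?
Use y[k] = Σ_i a[i]·b[k-i] at k=0. y[0] = 3×5 = 15

15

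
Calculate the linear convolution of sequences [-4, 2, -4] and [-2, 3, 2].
y[0] = -4×-2 = 8; y[1] = -4×3 + 2×-2 = -16; y[2] = -4×2 + 2×3 + -4×-2 = 6; y[3] = 2×2 + -4×3 = -8; y[4] = -4×2 = -8

[8, -16, 6, -8, -8]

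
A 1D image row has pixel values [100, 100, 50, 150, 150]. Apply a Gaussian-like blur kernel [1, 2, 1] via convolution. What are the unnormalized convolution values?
Convolve image row [100, 100, 50, 150, 150] with kernel [1, 2, 1]: y[0] = 100×1 = 100; y[1] = 100×2 + 100×1 = 300; y[2] = 100×1 + 100×2 + 50×1 = 350; y[3] = 100×1 + 50×2 + 150×1 = 350; y[4] = 50×1 + 150×2 + 150×1 = 500; y[5] = 150×1 + 150×2 = 450; y[6] = 150×1 = 150 → [100, 300, 350, 350, 500, 450, 150]. Normalization factor = sum(kernel) = 4.

[100, 300, 350, 350, 500, 450, 150]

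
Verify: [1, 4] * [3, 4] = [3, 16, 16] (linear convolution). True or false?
Recompute linear convolution of [1, 4] and [3, 4]: y[0] = 1×3 = 3; y[1] = 1×4 + 4×3 = 16; y[2] = 4×4 = 16 → [3, 16, 16]. Given [3, 16, 16] matches, so answer: Yes

Yes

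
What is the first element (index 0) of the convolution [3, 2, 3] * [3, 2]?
Use y[k] = Σ_i a[i]·b[k-i] at k=0. y[0] = 3×3 = 9

9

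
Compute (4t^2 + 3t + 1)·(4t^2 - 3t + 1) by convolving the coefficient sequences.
Ascending coefficients: a = [1, 3, 4], b = [1, -3, 4]. c[0] = 1×1 = 1; c[1] = 1×-3 + 3×1 = 0; c[2] = 1×4 + 3×-3 + 4×1 = -1; c[3] = 3×4 + 4×-3 = 0; c[4] = 4×4 = 16. Result coefficients: [1, 0, -1, 0, 16] → 16t^4 - t^2 + 1

16t^4 - t^2 + 1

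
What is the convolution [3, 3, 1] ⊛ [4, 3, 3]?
y[0] = 3×4 = 12; y[1] = 3×3 + 3×4 = 21; y[2] = 3×3 + 3×3 + 1×4 = 22; y[3] = 3×3 + 1×3 = 12; y[4] = 1×3 = 3

[12, 21, 22, 12, 3]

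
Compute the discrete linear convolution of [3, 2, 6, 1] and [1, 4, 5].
y[0] = 3×1 = 3; y[1] = 3×4 + 2×1 = 14; y[2] = 3×5 + 2×4 + 6×1 = 29; y[3] = 2×5 + 6×4 + 1×1 = 35; y[4] = 6×5 + 1×4 = 34; y[5] = 1×5 = 5

[3, 14, 29, 35, 34, 5]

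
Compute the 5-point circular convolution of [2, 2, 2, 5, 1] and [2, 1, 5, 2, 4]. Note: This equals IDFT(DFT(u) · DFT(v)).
Either evaluate y[k] = Σ_j u[j]·v[(k-j) mod 5] directly, or use IDFT(DFT(u) · DFT(v)). y[0] = 2×2 + 2×4 + 2×2 + 5×5 + 1×1 = 42; y[1] = 2×1 + 2×2 + 2×4 + 5×2 + 1×5 = 29; y[2] = 2×5 + 2×1 + 2×2 + 5×4 + 1×2 = 38; y[3] = 2×2 + 2×5 + 2×1 + 5×2 + 1×4 = 30; y[4] = 2×4 + 2×2 + 2×5 + 5×1 + 1×2 = 29. Result: [42, 29, 38, 30, 29]

[42, 29, 38, 30, 29]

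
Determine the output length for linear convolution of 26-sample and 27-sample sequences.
Linear/full convolution length: m + n - 1 = 26 + 27 - 1 = 52

52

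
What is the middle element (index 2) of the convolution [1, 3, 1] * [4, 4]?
Use y[k] = Σ_i a[i]·b[k-i] at k=2. y[2] = 3×4 + 1×4 = 16

16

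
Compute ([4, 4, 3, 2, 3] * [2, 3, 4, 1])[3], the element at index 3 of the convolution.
Use y[k] = Σ_i a[i]·b[k-i] at k=3. y[3] = 4×1 + 4×4 + 3×3 + 2×2 = 33

33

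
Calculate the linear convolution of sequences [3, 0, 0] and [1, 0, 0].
y[0] = 3×1 = 3; y[1] = 3×0 + 0×1 = 0; y[2] = 3×0 + 0×0 + 0×1 = 0; y[3] = 0×0 + 0×0 = 0; y[4] = 0×0 = 0

[3, 0, 0, 0, 0]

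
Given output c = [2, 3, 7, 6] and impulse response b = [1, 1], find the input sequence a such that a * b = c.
Deconvolve c=[2, 3, 7, 6] by b=[1, 1]. Since b[0]=1, solve forward: a[0] = c[0] / 1 = 2; a[1] = (c[1] - 2×1) / 1 = 1; a[2] = (c[2] - 1×1) / 1 = 6. So a = [2, 1, 6]. Check by forward convolution: c[0] = 2×1 = 2; c[1] = 2×1 + 1×1 = 3; c[2] = 1×1 + 6×1 = 7; c[3] = 6×1 = 6

[2, 1, 6]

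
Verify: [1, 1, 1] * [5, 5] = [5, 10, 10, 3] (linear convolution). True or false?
Recompute linear convolution of [1, 1, 1] and [5, 5]: y[0] = 1×5 = 5; y[1] = 1×5 + 1×5 = 10; y[2] = 1×5 + 1×5 = 10; y[3] = 1×5 = 5 → [5, 10, 10, 5]. Compare to given [5, 10, 10, 3]: they differ at index 3: given 3, correct 5, so answer: No

No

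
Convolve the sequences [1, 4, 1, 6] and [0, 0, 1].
y[0] = 1×0 = 0; y[1] = 1×0 + 4×0 = 0; y[2] = 1×1 + 4×0 + 1×0 = 1; y[3] = 4×1 + 1×0 + 6×0 = 4; y[4] = 1×1 + 6×0 = 1; y[5] = 6×1 = 6

[0, 0, 1, 4, 1, 6]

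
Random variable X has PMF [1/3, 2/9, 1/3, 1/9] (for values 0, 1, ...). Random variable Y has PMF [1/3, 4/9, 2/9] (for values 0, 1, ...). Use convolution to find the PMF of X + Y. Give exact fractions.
P(X+Y=k) = Σ_i P(X=i)·P(Y=k-i) — a convolution of [1/3, 2/9, 1/3, 1/9] and [1/3, 4/9, 2/9]. P(X+Y=0) = (1/3)×(1/3) = 1/9; P(X+Y=1) = (1/3)×(4/9) + (2/9)×(1/3) = 4/27 + 2/27 = 2/9; P(X+Y=2) = (1/3)×(2/9) + (2/9)×(4/9) + (1/3)×(1/3) = 2/27 + 8/81 + 1/9 = 23/81; P(X+Y=3) = (2/9)×(2/9) + (1/3)×(4/9) + (1/9)×(1/3) = 4/81 + 4/27 + 1/27 = 19/81; P(X+Y=4) = (1/3)×(2/9) + (1/9)×(4/9) = 2/27 + 4/81 = 10/81; P(X+Y=5) = (1/9)×(2/9) = 2/81. PMF: [1/9, 2/9, 23/81, 19/81, 10/81, 2/81] (sums to 1 ✓)

[1/9, 2/9, 23/81, 19/81, 10/81, 2/81]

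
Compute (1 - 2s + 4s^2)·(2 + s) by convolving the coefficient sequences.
Ascending coefficients: a = [1, -2, 4], b = [2, 1]. c[0] = 1×2 = 2; c[1] = 1×1 + -2×2 = -3; c[2] = -2×1 + 4×2 = 6; c[3] = 4×1 = 4. Result coefficients: [2, -3, 6, 4] → 2 - 3s + 6s^2 + 4s^3

2 - 3s + 6s^2 + 4s^3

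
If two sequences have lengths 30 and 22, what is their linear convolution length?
Linear/full convolution length: m + n - 1 = 30 + 22 - 1 = 51

51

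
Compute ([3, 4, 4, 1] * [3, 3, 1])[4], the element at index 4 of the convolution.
Use y[k] = Σ_i a[i]·b[k-i] at k=4. y[4] = 4×1 + 1×3 = 7

7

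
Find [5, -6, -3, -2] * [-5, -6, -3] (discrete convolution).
y[0] = 5×-5 = -25; y[1] = 5×-6 + -6×-5 = 0; y[2] = 5×-3 + -6×-6 + -3×-5 = 36; y[3] = -6×-3 + -3×-6 + -2×-5 = 46; y[4] = -3×-3 + -2×-6 = 21; y[5] = -2×-3 = 6

[-25, 0, 36, 46, 21, 6]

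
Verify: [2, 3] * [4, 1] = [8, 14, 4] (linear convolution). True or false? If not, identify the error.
Recompute linear convolution of [2, 3] and [4, 1]: y[0] = 2×4 = 8; y[1] = 2×1 + 3×4 = 14; y[2] = 3×1 = 3 → [8, 14, 3]. Compare to given [8, 14, 4]: they differ at index 2: given 4, correct 3, so answer: No

No. Error at index 2: given 4, correct 3.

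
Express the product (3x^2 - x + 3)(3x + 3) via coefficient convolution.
Ascending coefficients: a = [3, -1, 3], b = [3, 3]. c[0] = 3×3 = 9; c[1] = 3×3 + -1×3 = 6; c[2] = -1×3 + 3×3 = 6; c[3] = 3×3 = 9. Result coefficients: [9, 6, 6, 9] → 9x^3 + 6x^2 + 6x + 9

9x^3 + 6x^2 + 6x + 9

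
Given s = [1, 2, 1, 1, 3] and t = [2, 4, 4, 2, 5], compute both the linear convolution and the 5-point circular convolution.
Linear: y_lin[0] = 1×2 = 2; y_lin[1] = 1×4 + 2×2 = 8; y_lin[2] = 1×4 + 2×4 + 1×2 = 14; y_lin[3] = 1×2 + 2×4 + 1×4 + 1×2 = 16; y_lin[4] = 1×5 + 2×2 + 1×4 + 1×4 + 3×2 = 23; y_lin[5] = 2×5 + 1×2 + 1×4 + 3×4 = 28; y_lin[6] = 1×5 + 1×2 + 3×4 = 19; y_lin[7] = 1×5 + 3×2 = 11; y_lin[8] = 3×5 = 15 → [2, 8, 14, 16, 23, 28, 19, 11, 15]. Circular (length 5): y[0] = 1×2 + 2×5 + 1×2 + 1×4 + 3×4 = 30; y[1] = 1×4 + 2×2 + 1×5 + 1×2 + 3×4 = 27; y[2] = 1×4 + 2×4 + 1×2 + 1×5 + 3×2 = 25; y[3] = 1×2 + 2×4 + 1×4 + 1×2 + 3×5 = 31; y[4] = 1×5 + 2×2 + 1×4 + 1×4 + 3×2 = 23 → [30, 27, 25, 31, 23]

Linear: [2, 8, 14, 16, 23, 28, 19, 11, 15], Circular: [30, 27, 25, 31, 23]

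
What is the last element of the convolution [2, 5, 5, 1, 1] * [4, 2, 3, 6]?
Use y[k] = Σ_i a[i]·b[k-i] at k=7. y[7] = 1×6 = 6

6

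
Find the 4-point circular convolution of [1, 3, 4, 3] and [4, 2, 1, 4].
Use y[k] = Σ_j f[j]·g[(k-j) mod 4]. y[0] = 1×4 + 3×4 + 4×1 + 3×2 = 26; y[1] = 1×2 + 3×4 + 4×4 + 3×1 = 33; y[2] = 1×1 + 3×2 + 4×4 + 3×4 = 35; y[3] = 1×4 + 3×1 + 4×2 + 3×4 = 27. Result: [26, 33, 35, 27]

[26, 33, 35, 27]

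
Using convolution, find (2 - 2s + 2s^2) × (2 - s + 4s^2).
Ascending coefficients: a = [2, -2, 2], b = [2, -1, 4]. c[0] = 2×2 = 4; c[1] = 2×-1 + -2×2 = -6; c[2] = 2×4 + -2×-1 + 2×2 = 14; c[3] = -2×4 + 2×-1 = -10; c[4] = 2×4 = 8. Result coefficients: [4, -6, 14, -10, 8] → 4 - 6s + 14s^2 - 10s^3 + 8s^4

4 - 6s + 14s^2 - 10s^3 + 8s^4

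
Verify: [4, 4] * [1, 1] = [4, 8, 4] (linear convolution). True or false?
Recompute linear convolution of [4, 4] and [1, 1]: y[0] = 4×1 = 4; y[1] = 4×1 + 4×1 = 8; y[2] = 4×1 = 4 → [4, 8, 4]. Given [4, 8, 4] matches, so answer: Yes

Yes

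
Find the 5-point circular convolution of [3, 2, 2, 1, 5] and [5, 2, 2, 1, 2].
Use y[k] = Σ_j a[j]·b[(k-j) mod 5]. y[0] = 3×5 + 2×2 + 2×1 + 1×2 + 5×2 = 33; y[1] = 3×2 + 2×5 + 2×2 + 1×1 + 5×2 = 31; y[2] = 3×2 + 2×2 + 2×5 + 1×2 + 5×1 = 27; y[3] = 3×1 + 2×2 + 2×2 + 1×5 + 5×2 = 26; y[4] = 3×2 + 2×1 + 2×2 + 1×2 + 5×5 = 39. Result: [33, 31, 27, 26, 39]

[33, 31, 27, 26, 39]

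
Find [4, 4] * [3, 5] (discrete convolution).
y[0] = 4×3 = 12; y[1] = 4×5 + 4×3 = 32; y[2] = 4×5 = 20

[12, 32, 20]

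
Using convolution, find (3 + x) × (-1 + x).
Ascending coefficients: a = [3, 1], b = [-1, 1]. c[0] = 3×-1 = -3; c[1] = 3×1 + 1×-1 = 2; c[2] = 1×1 = 1. Result coefficients: [-3, 2, 1] → -3 + 2x + x^2

-3 + 2x + x^2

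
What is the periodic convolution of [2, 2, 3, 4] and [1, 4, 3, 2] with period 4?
Use y[k] = Σ_j f[j]·g[(k-j) mod 4]. y[0] = 2×1 + 2×2 + 3×3 + 4×4 = 31; y[1] = 2×4 + 2×1 + 3×2 + 4×3 = 28; y[2] = 2×3 + 2×4 + 3×1 + 4×2 = 25; y[3] = 2×2 + 2×3 + 3×4 + 4×1 = 26. Result: [31, 28, 25, 26]

[31, 28, 25, 26]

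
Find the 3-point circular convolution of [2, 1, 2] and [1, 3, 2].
Use y[k] = Σ_j u[j]·v[(k-j) mod 3]. y[0] = 2×1 + 1×2 + 2×3 = 10; y[1] = 2×3 + 1×1 + 2×2 = 11; y[2] = 2×2 + 1×3 + 2×1 = 9. Result: [10, 11, 9]

[10, 11, 9]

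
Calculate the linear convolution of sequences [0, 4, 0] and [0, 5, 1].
y[0] = 0×0 = 0; y[1] = 0×5 + 4×0 = 0; y[2] = 0×1 + 4×5 + 0×0 = 20; y[3] = 4×1 + 0×5 = 4; y[4] = 0×1 = 0

[0, 0, 20, 4, 0]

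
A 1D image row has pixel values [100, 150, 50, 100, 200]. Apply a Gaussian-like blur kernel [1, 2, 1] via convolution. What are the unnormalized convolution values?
Convolve image row [100, 150, 50, 100, 200] with kernel [1, 2, 1]: y[0] = 100×1 = 100; y[1] = 100×2 + 150×1 = 350; y[2] = 100×1 + 150×2 + 50×1 = 450; y[3] = 150×1 + 50×2 + 100×1 = 350; y[4] = 50×1 + 100×2 + 200×1 = 450; y[5] = 100×1 + 200×2 = 500; y[6] = 200×1 = 200 → [100, 350, 450, 350, 450, 500, 200]. Normalization factor = sum(kernel) = 4.

[100, 350, 450, 350, 450, 500, 200]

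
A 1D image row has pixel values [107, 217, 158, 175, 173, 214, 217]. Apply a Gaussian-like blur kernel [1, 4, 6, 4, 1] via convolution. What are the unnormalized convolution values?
Convolve image row [107, 217, 158, 175, 173, 214, 217] with kernel [1, 4, 6, 4, 1]: y[0] = 107×1 = 107; y[1] = 107×4 + 217×1 = 645; y[2] = 107×6 + 217×4 + 158×1 = 1668; y[3] = 107×4 + 217×6 + 158×4 + 175×1 = 2537; y[4] = 107×1 + 217×4 + 158×6 + 175×4 + 173×1 = 2796; y[5] = 217×1 + 158×4 + 175×6 + 173×4 + 214×1 = 2805; y[6] = 158×1 + 175×4 + 173×6 + 214×4 + 217×1 = 2969; y[7] = 175×1 + 173×4 + 214×6 + 217×4 = 3019; y[8] = 173×1 + 214×4 + 217×6 = 2331; y[9] = 214×1 + 217×4 = 1082; y[10] = 217×1 = 217 → [107, 645, 1668, 2537, 2796, 2805, 2969, 3019, 2331, 1082, 217]. Normalization factor = sum(kernel) = 16.

[107, 645, 1668, 2537, 2796, 2805, 2969, 3019, 2331, 1082, 217]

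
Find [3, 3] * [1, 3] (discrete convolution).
y[0] = 3×1 = 3; y[1] = 3×3 + 3×1 = 12; y[2] = 3×3 = 9

[3, 12, 9]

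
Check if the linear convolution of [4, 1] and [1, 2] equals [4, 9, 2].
Recompute linear convolution of [4, 1] and [1, 2]: y[0] = 4×1 = 4; y[1] = 4×2 + 1×1 = 9; y[2] = 1×2 = 2 → [4, 9, 2]. Given [4, 9, 2] matches, so answer: Yes

Yes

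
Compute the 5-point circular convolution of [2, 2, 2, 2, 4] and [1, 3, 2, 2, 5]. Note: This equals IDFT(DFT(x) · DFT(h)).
Either evaluate y[k] = Σ_j x[j]·h[(k-j) mod 5] directly, or use IDFT(DFT(x) · DFT(h)). y[0] = 2×1 + 2×5 + 2×2 + 2×2 + 4×3 = 32; y[1] = 2×3 + 2×1 + 2×5 + 2×2 + 4×2 = 30; y[2] = 2×2 + 2×3 + 2×1 + 2×5 + 4×2 = 30; y[3] = 2×2 + 2×2 + 2×3 + 2×1 + 4×5 = 36; y[4] = 2×5 + 2×2 + 2×2 + 2×3 + 4×1 = 28. Result: [32, 30, 30, 36, 28]

[32, 30, 30, 36, 28]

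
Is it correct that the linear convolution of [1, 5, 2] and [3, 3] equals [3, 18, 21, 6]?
Recompute linear convolution of [1, 5, 2] and [3, 3]: y[0] = 1×3 = 3; y[1] = 1×3 + 5×3 = 18; y[2] = 5×3 + 2×3 = 21; y[3] = 2×3 = 6 → [3, 18, 21, 6]. Given [3, 18, 21, 6] matches, so answer: Yes

Yes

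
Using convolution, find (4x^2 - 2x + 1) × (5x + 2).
Ascending coefficients: a = [1, -2, 4], b = [2, 5]. c[0] = 1×2 = 2; c[1] = 1×5 + -2×2 = 1; c[2] = -2×5 + 4×2 = -2; c[3] = 4×5 = 20. Result coefficients: [2, 1, -2, 20] → 20x^3 - 2x^2 + x + 2

20x^3 - 2x^2 + x + 2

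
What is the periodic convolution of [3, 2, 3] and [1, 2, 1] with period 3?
Use y[k] = Σ_j f[j]·g[(k-j) mod 3]. y[0] = 3×1 + 2×1 + 3×2 = 11; y[1] = 3×2 + 2×1 + 3×1 = 11; y[2] = 3×1 + 2×2 + 3×1 = 10. Result: [11, 11, 10]

[11, 11, 10]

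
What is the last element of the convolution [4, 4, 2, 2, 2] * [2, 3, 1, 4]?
Use y[k] = Σ_i a[i]·b[k-i] at k=7. y[7] = 2×4 = 8

8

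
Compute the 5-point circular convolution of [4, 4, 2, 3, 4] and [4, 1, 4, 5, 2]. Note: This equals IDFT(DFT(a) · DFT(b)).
Either evaluate y[k] = Σ_j a[j]·b[(k-j) mod 5] directly, or use IDFT(DFT(a) · DFT(b)). y[0] = 4×4 + 4×2 + 2×5 + 3×4 + 4×1 = 50; y[1] = 4×1 + 4×4 + 2×2 + 3×5 + 4×4 = 55; y[2] = 4×4 + 4×1 + 2×4 + 3×2 + 4×5 = 54; y[3] = 4×5 + 4×4 + 2×1 + 3×4 + 4×2 = 58; y[4] = 4×2 + 4×5 + 2×4 + 3×1 + 4×4 = 55. Result: [50, 55, 54, 58, 55]

[50, 55, 54, 58, 55]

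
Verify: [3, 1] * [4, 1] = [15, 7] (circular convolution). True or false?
Recompute circular convolution of [3, 1] and [4, 1]: y[0] = 3×4 + 1×1 = 13; y[1] = 3×1 + 1×4 = 7 → [13, 7]. Compare to given [15, 7]: they differ at index 0: given 15, correct 13, so answer: No

No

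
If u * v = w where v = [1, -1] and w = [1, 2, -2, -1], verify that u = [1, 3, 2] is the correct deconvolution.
Forward-compute [1, 3, 2] * [1, -1]: w[0] = 1×1 = 1; w[1] = 1×-1 + 3×1 = 2; w[2] = 3×-1 + 2×1 = -1; w[3] = 2×-1 = -2 → [1, 2, -1, -2]. Does not match given w = [1, 2, -2, -1].

Not verified. [1, 3, 2] * [1, -1] = [1, 2, -1, -2], which differs from [1, 2, -2, -1] at index 2.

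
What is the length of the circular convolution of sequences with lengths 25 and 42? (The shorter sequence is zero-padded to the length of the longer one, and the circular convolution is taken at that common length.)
Circular convolution (zero-padding the shorter input) has length max(m, n) = max(25, 42) = 42

42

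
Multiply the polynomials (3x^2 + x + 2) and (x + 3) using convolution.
Ascending coefficients: a = [2, 1, 3], b = [3, 1]. c[0] = 2×3 = 6; c[1] = 2×1 + 1×3 = 5; c[2] = 1×1 + 3×3 = 10; c[3] = 3×1 = 3. Result coefficients: [6, 5, 10, 3] → 3x^3 + 10x^2 + 5x + 6

3x^3 + 10x^2 + 5x + 6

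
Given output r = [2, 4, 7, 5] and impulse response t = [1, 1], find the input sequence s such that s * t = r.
Deconvolve r=[2, 4, 7, 5] by t=[1, 1]. Since t[0]=1, solve forward: s[0] = r[0] / 1 = 2; s[1] = (r[1] - 2×1) / 1 = 2; s[2] = (r[2] - 2×1) / 1 = 5. So s = [2, 2, 5]. Check by forward convolution: r[0] = 2×1 = 2; r[1] = 2×1 + 2×1 = 4; r[2] = 2×1 + 5×1 = 7; r[3] = 5×1 = 5

[2, 2, 5]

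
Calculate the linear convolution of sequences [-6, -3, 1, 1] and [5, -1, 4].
y[0] = -6×5 = -30; y[1] = -6×-1 + -3×5 = -9; y[2] = -6×4 + -3×-1 + 1×5 = -16; y[3] = -3×4 + 1×-1 + 1×5 = -8; y[4] = 1×4 + 1×-1 = 3; y[5] = 1×4 = 4

[-30, -9, -16, -8, 3, 4]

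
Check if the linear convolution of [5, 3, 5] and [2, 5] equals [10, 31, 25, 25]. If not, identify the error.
Recompute linear convolution of [5, 3, 5] and [2, 5]: y[0] = 5×2 = 10; y[1] = 5×5 + 3×2 = 31; y[2] = 3×5 + 5×2 = 25; y[3] = 5×5 = 25 → [10, 31, 25, 25]. Given [10, 31, 25, 25] matches, so answer: Yes

Yes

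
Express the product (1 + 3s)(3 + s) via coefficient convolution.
Ascending coefficients: a = [1, 3], b = [3, 1]. c[0] = 1×3 = 3; c[1] = 1×1 + 3×3 = 10; c[2] = 3×1 = 3. Result coefficients: [3, 10, 3] → 3 + 10s + 3s^2

3 + 10s + 3s^2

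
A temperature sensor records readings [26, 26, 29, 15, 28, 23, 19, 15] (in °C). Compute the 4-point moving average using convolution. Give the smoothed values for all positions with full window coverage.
4-point moving average kernel = [1, 1, 1, 1]. Apply in 'valid' mode (full window coverage): avg[0] = (26 + 26 + 29 + 15) / 4 = 24.0; avg[1] = (26 + 29 + 15 + 28) / 4 = 24.5; avg[2] = (29 + 15 + 28 + 23) / 4 = 23.75; avg[3] = (15 + 28 + 23 + 19) / 4 = 21.25; avg[4] = (28 + 23 + 19 + 15) / 4 = 21.25. Smoothed values: [24.0, 24.5, 23.75, 21.25, 21.25]

[24.0, 24.5, 23.75, 21.25, 21.25]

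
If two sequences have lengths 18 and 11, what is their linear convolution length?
Linear/full convolution length: m + n - 1 = 18 + 11 - 1 = 28

28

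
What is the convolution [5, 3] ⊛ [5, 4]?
y[0] = 5×5 = 25; y[1] = 5×4 + 3×5 = 35; y[2] = 3×4 = 12

[25, 35, 12]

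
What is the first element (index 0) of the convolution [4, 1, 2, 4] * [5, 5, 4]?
Use y[k] = Σ_i a[i]·b[k-i] at k=0. y[0] = 4×5 = 20

20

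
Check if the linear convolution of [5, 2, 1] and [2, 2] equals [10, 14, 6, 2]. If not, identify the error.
Recompute linear convolution of [5, 2, 1] and [2, 2]: y[0] = 5×2 = 10; y[1] = 5×2 + 2×2 = 14; y[2] = 2×2 + 1×2 = 6; y[3] = 1×2 = 2 → [10, 14, 6, 2]. Given [10, 14, 6, 2] matches, so answer: Yes

Yes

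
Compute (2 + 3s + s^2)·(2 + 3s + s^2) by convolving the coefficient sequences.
Ascending coefficients: a = [2, 3, 1], b = [2, 3, 1]. c[0] = 2×2 = 4; c[1] = 2×3 + 3×2 = 12; c[2] = 2×1 + 3×3 + 1×2 = 13; c[3] = 3×1 + 1×3 = 6; c[4] = 1×1 = 1. Result coefficients: [4, 12, 13, 6, 1] → 4 + 12s + 13s^2 + 6s^3 + s^4

4 + 12s + 13s^2 + 6s^3 + s^4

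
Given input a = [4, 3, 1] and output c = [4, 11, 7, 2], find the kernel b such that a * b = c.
Output length 4 = len(a) + len(b) - 1 ⇒ len(b) = 2. Solve b forward using b[k] = (c[k] - Σ_{i≥1} a[i]·b[k-i]) / a[0]: b[0] = c[0] / a[0] = 4 / 4 = 1; b[1] = (c[1] - 3×1) / a[0] = (11 - 3×1) / 4 = 2. So b = [1, 2]. Forward-check [4, 3, 1] * [1, 2]: c[0] = 4×1 = 4; c[1] = 4×2 + 3×1 = 11; c[2] = 3×2 + 1×1 = 7; c[3] = 1×2 = 2 → [4, 11, 7, 2] ✓

[1, 2]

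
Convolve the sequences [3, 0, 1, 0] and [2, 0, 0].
y[0] = 3×2 = 6; y[1] = 3×0 + 0×2 = 0; y[2] = 3×0 + 0×0 + 1×2 = 2; y[3] = 0×0 + 1×0 + 0×2 = 0; y[4] = 1×0 + 0×0 = 0; y[5] = 0×0 = 0

[6, 0, 2, 0, 0, 0]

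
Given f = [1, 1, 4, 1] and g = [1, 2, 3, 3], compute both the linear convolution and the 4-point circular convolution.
Linear: y_lin[0] = 1×1 = 1; y_lin[1] = 1×2 + 1×1 = 3; y_lin[2] = 1×3 + 1×2 + 4×1 = 9; y_lin[3] = 1×3 + 1×3 + 4×2 + 1×1 = 15; y_lin[4] = 1×3 + 4×3 + 1×2 = 17; y_lin[5] = 4×3 + 1×3 = 15; y_lin[6] = 1×3 = 3 → [1, 3, 9, 15, 17, 15, 3]. Circular (length 4): y[0] = 1×1 + 1×3 + 4×3 + 1×2 = 18; y[1] = 1×2 + 1×1 + 4×3 + 1×3 = 18; y[2] = 1×3 + 1×2 + 4×1 + 1×3 = 12; y[3] = 1×3 + 1×3 + 4×2 + 1×1 = 15 → [18, 18, 12, 15]

Linear: [1, 3, 9, 15, 17, 15, 3], Circular: [18, 18, 12, 15]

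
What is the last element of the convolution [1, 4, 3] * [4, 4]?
Use y[k] = Σ_i a[i]·b[k-i] at k=3. y[3] = 3×4 = 12

12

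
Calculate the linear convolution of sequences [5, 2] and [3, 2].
y[0] = 5×3 = 15; y[1] = 5×2 + 2×3 = 16; y[2] = 2×2 = 4

[15, 16, 4]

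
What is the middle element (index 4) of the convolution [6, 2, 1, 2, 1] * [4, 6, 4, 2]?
Use y[k] = Σ_i a[i]·b[k-i] at k=4. y[4] = 2×2 + 1×4 + 2×6 + 1×4 = 24

24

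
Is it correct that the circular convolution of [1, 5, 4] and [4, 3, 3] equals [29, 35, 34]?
Recompute circular convolution of [1, 5, 4] and [4, 3, 3]: y[0] = 1×4 + 5×3 + 4×3 = 31; y[1] = 1×3 + 5×4 + 4×3 = 35; y[2] = 1×3 + 5×3 + 4×4 = 34 → [31, 35, 34]. Compare to given [29, 35, 34]: they differ at index 0: given 29, correct 31, so answer: No

No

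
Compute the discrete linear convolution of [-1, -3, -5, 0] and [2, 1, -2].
y[0] = -1×2 = -2; y[1] = -1×1 + -3×2 = -7; y[2] = -1×-2 + -3×1 + -5×2 = -11; y[3] = -3×-2 + -5×1 + 0×2 = 1; y[4] = -5×-2 + 0×1 = 10; y[5] = 0×-2 = 0

[-2, -7, -11, 1, 10, 0]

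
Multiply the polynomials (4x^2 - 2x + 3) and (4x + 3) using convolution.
Ascending coefficients: a = [3, -2, 4], b = [3, 4]. c[0] = 3×3 = 9; c[1] = 3×4 + -2×3 = 6; c[2] = -2×4 + 4×3 = 4; c[3] = 4×4 = 16. Result coefficients: [9, 6, 4, 16] → 16x^3 + 4x^2 + 6x + 9

16x^3 + 4x^2 + 6x + 9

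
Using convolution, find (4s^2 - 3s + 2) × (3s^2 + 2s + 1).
Ascending coefficients: a = [2, -3, 4], b = [1, 2, 3]. c[0] = 2×1 = 2; c[1] = 2×2 + -3×1 = 1; c[2] = 2×3 + -3×2 + 4×1 = 4; c[3] = -3×3 + 4×2 = -1; c[4] = 4×3 = 12. Result coefficients: [2, 1, 4, -1, 12] → 12s^4 - s^3 + 4s^2 + s + 2

12s^4 - s^3 + 4s^2 + s + 2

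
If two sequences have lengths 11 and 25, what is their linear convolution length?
Linear/full convolution length: m + n - 1 = 11 + 25 - 1 = 35

35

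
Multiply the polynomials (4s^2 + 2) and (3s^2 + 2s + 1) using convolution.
Ascending coefficients: a = [2, 0, 4], b = [1, 2, 3]. c[0] = 2×1 = 2; c[1] = 2×2 + 0×1 = 4; c[2] = 2×3 + 0×2 + 4×1 = 10; c[3] = 0×3 + 4×2 = 8; c[4] = 4×3 = 12. Result coefficients: [2, 4, 10, 8, 12] → 12s^4 + 8s^3 + 10s^2 + 4s + 2

12s^4 + 8s^3 + 10s^2 + 4s + 2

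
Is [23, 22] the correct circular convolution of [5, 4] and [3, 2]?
Recompute circular convolution of [5, 4] and [3, 2]: y[0] = 5×3 + 4×2 = 23; y[1] = 5×2 + 4×3 = 22 → [23, 22]. Given [23, 22] matches, so answer: Yes

Yes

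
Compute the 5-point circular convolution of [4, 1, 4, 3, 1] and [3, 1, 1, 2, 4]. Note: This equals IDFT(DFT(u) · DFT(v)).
Either evaluate y[k] = Σ_j u[j]·v[(k-j) mod 5] directly, or use IDFT(DFT(u) · DFT(v)). y[0] = 4×3 + 1×4 + 4×2 + 3×1 + 1×1 = 28; y[1] = 4×1 + 1×3 + 4×4 + 3×2 + 1×1 = 30; y[2] = 4×1 + 1×1 + 4×3 + 3×4 + 1×2 = 31; y[3] = 4×2 + 1×1 + 4×1 + 3×3 + 1×4 = 26; y[4] = 4×4 + 1×2 + 4×1 + 3×1 + 1×3 = 28. Result: [28, 30, 31, 26, 28]

[28, 30, 31, 26, 28]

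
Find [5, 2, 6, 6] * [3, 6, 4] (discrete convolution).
y[0] = 5×3 = 15; y[1] = 5×6 + 2×3 = 36; y[2] = 5×4 + 2×6 + 6×3 = 50; y[3] = 2×4 + 6×6 + 6×3 = 62; y[4] = 6×4 + 6×6 = 60; y[5] = 6×4 = 24

[15, 36, 50, 62, 60, 24]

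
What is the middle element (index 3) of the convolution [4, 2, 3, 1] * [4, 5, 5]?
Use y[k] = Σ_i a[i]·b[k-i] at k=3. y[3] = 2×5 + 3×5 + 1×4 = 29

29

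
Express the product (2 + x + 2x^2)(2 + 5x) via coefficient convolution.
Ascending coefficients: a = [2, 1, 2], b = [2, 5]. c[0] = 2×2 = 4; c[1] = 2×5 + 1×2 = 12; c[2] = 1×5 + 2×2 = 9; c[3] = 2×5 = 10. Result coefficients: [4, 12, 9, 10] → 4 + 12x + 9x^2 + 10x^3

4 + 12x + 9x^2 + 10x^3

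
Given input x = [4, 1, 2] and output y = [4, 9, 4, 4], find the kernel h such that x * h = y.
Output length 4 = len(x) + len(h) - 1 ⇒ len(h) = 2. Solve h forward using h[k] = (y[k] - Σ_{i≥1} x[i]·h[k-i]) / x[0]: h[0] = y[0] / x[0] = 4 / 4 = 1; h[1] = (y[1] - 1×1) / x[0] = (9 - 1×1) / 4 = 2. So h = [1, 2]. Forward-check [4, 1, 2] * [1, 2]: y[0] = 4×1 = 4; y[1] = 4×2 + 1×1 = 9; y[2] = 1×2 + 2×1 = 4; y[3] = 2×2 = 4 → [4, 9, 4, 4] ✓

[1, 2]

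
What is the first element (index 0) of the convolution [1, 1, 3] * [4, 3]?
Use y[k] = Σ_i a[i]·b[k-i] at k=0. y[0] = 1×4 = 4

4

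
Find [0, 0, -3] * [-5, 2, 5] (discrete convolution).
y[0] = 0×-5 = 0; y[1] = 0×2 + 0×-5 = 0; y[2] = 0×5 + 0×2 + -3×-5 = 15; y[3] = 0×5 + -3×2 = -6; y[4] = -3×5 = -15

[0, 0, 15, -6, -15]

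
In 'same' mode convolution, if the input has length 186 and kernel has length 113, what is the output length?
'Same' mode returns an output with the same length as the input: 186

186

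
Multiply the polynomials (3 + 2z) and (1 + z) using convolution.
Ascending coefficients: a = [3, 2], b = [1, 1]. c[0] = 3×1 = 3; c[1] = 3×1 + 2×1 = 5; c[2] = 2×1 = 2. Result coefficients: [3, 5, 2] → 3 + 5z + 2z^2

3 + 5z + 2z^2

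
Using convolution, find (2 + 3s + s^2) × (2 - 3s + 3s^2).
Ascending coefficients: a = [2, 3, 1], b = [2, -3, 3]. c[0] = 2×2 = 4; c[1] = 2×-3 + 3×2 = 0; c[2] = 2×3 + 3×-3 + 1×2 = -1; c[3] = 3×3 + 1×-3 = 6; c[4] = 1×3 = 3. Result coefficients: [4, 0, -1, 6, 3] → 4 - s^2 + 6s^3 + 3s^4

4 - s^2 + 6s^3 + 3s^4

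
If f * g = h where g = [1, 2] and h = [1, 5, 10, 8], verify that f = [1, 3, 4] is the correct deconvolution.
Forward-compute [1, 3, 4] * [1, 2]: h[0] = 1×1 = 1; h[1] = 1×2 + 3×1 = 5; h[2] = 3×2 + 4×1 = 10; h[3] = 4×2 = 8 → [1, 5, 10, 8]. Matches given h = [1, 5, 10, 8], so verified.

Verified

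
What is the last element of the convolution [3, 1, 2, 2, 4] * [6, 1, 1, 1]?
Use y[k] = Σ_i a[i]·b[k-i] at k=7. y[7] = 4×1 = 4

4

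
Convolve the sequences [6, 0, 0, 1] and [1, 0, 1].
y[0] = 6×1 = 6; y[1] = 6×0 + 0×1 = 0; y[2] = 6×1 + 0×0 + 0×1 = 6; y[3] = 0×1 + 0×0 + 1×1 = 1; y[4] = 0×1 + 1×0 = 0; y[5] = 1×1 = 1

[6, 0, 6, 1, 0, 1]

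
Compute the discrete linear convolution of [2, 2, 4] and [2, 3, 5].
y[0] = 2×2 = 4; y[1] = 2×3 + 2×2 = 10; y[2] = 2×5 + 2×3 + 4×2 = 24; y[3] = 2×5 + 4×3 = 22; y[4] = 4×5 = 20

[4, 10, 24, 22, 20]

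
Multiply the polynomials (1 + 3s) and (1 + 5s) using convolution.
Ascending coefficients: a = [1, 3], b = [1, 5]. c[0] = 1×1 = 1; c[1] = 1×5 + 3×1 = 8; c[2] = 3×5 = 15. Result coefficients: [1, 8, 15] → 1 + 8s + 15s^2

1 + 8s + 15s^2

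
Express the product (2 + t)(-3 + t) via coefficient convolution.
Ascending coefficients: a = [2, 1], b = [-3, 1]. c[0] = 2×-3 = -6; c[1] = 2×1 + 1×-3 = -1; c[2] = 1×1 = 1. Result coefficients: [-6, -1, 1] → -6 - t + t^2

-6 - t + t^2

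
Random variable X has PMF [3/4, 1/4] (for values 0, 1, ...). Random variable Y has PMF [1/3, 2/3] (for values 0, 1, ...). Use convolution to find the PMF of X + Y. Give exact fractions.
P(X+Y=k) = Σ_i P(X=i)·P(Y=k-i) — a convolution of [3/4, 1/4] and [1/3, 2/3]. P(X+Y=0) = (3/4)×(1/3) = 1/4; P(X+Y=1) = (3/4)×(2/3) + (1/4)×(1/3) = 1/2 + 1/12 = 7/12; P(X+Y=2) = (1/4)×(2/3) = 1/6. PMF: [1/4, 7/12, 1/6] (sums to 1 ✓)

[1/4, 7/12, 1/6]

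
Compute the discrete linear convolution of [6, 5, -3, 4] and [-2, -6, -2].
y[0] = 6×-2 = -12; y[1] = 6×-6 + 5×-2 = -46; y[2] = 6×-2 + 5×-6 + -3×-2 = -36; y[3] = 5×-2 + -3×-6 + 4×-2 = 0; y[4] = -3×-2 + 4×-6 = -18; y[5] = 4×-2 = -8

[-12, -46, -36, 0, -18, -8]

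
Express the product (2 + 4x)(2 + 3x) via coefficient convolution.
Ascending coefficients: a = [2, 4], b = [2, 3]. c[0] = 2×2 = 4; c[1] = 2×3 + 4×2 = 14; c[2] = 4×3 = 12. Result coefficients: [4, 14, 12] → 4 + 14x + 12x^2

4 + 14x + 12x^2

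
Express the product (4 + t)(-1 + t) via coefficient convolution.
Ascending coefficients: a = [4, 1], b = [-1, 1]. c[0] = 4×-1 = -4; c[1] = 4×1 + 1×-1 = 3; c[2] = 1×1 = 1. Result coefficients: [-4, 3, 1] → -4 + 3t + t^2

-4 + 3t + t^2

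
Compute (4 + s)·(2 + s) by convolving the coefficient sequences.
Ascending coefficients: a = [4, 1], b = [2, 1]. c[0] = 4×2 = 8; c[1] = 4×1 + 1×2 = 6; c[2] = 1×1 = 1. Result coefficients: [8, 6, 1] → 8 + 6s + s^2

8 + 6s + s^2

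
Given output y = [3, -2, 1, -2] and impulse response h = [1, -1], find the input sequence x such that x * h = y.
Deconvolve y=[3, -2, 1, -2] by h=[1, -1]. Since h[0]=1, solve forward: x[0] = y[0] / 1 = 3; x[1] = (y[1] - 3×-1) / 1 = 1; x[2] = (y[2] - 1×-1) / 1 = 2. So x = [3, 1, 2]. Check by forward convolution: y[0] = 3×1 = 3; y[1] = 3×-1 + 1×1 = -2; y[2] = 1×-1 + 2×1 = 1; y[3] = 2×-1 = -2

[3, 1, 2]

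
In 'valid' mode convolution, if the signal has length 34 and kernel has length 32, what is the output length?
'Valid' mode counts only positions where the kernel fully overlaps the signal: m - n + 1 = 34 - 32 + 1 = 3

3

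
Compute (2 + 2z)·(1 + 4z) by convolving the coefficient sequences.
Ascending coefficients: a = [2, 2], b = [1, 4]. c[0] = 2×1 = 2; c[1] = 2×4 + 2×1 = 10; c[2] = 2×4 = 8. Result coefficients: [2, 10, 8] → 2 + 10z + 8z^2

2 + 10z + 8z^2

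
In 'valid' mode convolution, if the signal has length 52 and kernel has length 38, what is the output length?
'Valid' mode counts only positions where the kernel fully overlaps the signal: m - n + 1 = 52 - 38 + 1 = 15

15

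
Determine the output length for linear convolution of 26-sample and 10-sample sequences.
Linear/full convolution length: m + n - 1 = 26 + 10 - 1 = 35

35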